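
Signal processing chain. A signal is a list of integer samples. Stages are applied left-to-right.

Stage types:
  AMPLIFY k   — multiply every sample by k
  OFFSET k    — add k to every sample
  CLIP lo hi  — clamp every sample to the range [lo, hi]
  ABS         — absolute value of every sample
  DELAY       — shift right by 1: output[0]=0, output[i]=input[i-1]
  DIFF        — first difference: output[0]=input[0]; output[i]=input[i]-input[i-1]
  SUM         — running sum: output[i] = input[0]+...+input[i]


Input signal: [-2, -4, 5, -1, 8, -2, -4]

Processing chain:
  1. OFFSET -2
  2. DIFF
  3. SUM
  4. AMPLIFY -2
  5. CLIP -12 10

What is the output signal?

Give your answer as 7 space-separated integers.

Answer: 8 10 -6 6 -12 8 10

Derivation:
Input: [-2, -4, 5, -1, 8, -2, -4]
Stage 1 (OFFSET -2): -2+-2=-4, -4+-2=-6, 5+-2=3, -1+-2=-3, 8+-2=6, -2+-2=-4, -4+-2=-6 -> [-4, -6, 3, -3, 6, -4, -6]
Stage 2 (DIFF): s[0]=-4, -6--4=-2, 3--6=9, -3-3=-6, 6--3=9, -4-6=-10, -6--4=-2 -> [-4, -2, 9, -6, 9, -10, -2]
Stage 3 (SUM): sum[0..0]=-4, sum[0..1]=-6, sum[0..2]=3, sum[0..3]=-3, sum[0..4]=6, sum[0..5]=-4, sum[0..6]=-6 -> [-4, -6, 3, -3, 6, -4, -6]
Stage 4 (AMPLIFY -2): -4*-2=8, -6*-2=12, 3*-2=-6, -3*-2=6, 6*-2=-12, -4*-2=8, -6*-2=12 -> [8, 12, -6, 6, -12, 8, 12]
Stage 5 (CLIP -12 10): clip(8,-12,10)=8, clip(12,-12,10)=10, clip(-6,-12,10)=-6, clip(6,-12,10)=6, clip(-12,-12,10)=-12, clip(8,-12,10)=8, clip(12,-12,10)=10 -> [8, 10, -6, 6, -12, 8, 10]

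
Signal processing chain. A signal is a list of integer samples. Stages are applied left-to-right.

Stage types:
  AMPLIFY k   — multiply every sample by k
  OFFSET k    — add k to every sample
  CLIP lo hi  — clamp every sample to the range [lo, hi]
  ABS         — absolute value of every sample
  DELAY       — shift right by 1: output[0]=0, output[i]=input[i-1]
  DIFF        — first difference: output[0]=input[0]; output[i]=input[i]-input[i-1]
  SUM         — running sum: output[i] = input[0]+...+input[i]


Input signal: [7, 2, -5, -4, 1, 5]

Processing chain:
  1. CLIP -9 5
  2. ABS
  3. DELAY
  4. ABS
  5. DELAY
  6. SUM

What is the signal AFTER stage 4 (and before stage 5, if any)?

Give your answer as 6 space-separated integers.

Answer: 0 5 2 5 4 1

Derivation:
Input: [7, 2, -5, -4, 1, 5]
Stage 1 (CLIP -9 5): clip(7,-9,5)=5, clip(2,-9,5)=2, clip(-5,-9,5)=-5, clip(-4,-9,5)=-4, clip(1,-9,5)=1, clip(5,-9,5)=5 -> [5, 2, -5, -4, 1, 5]
Stage 2 (ABS): |5|=5, |2|=2, |-5|=5, |-4|=4, |1|=1, |5|=5 -> [5, 2, 5, 4, 1, 5]
Stage 3 (DELAY): [0, 5, 2, 5, 4, 1] = [0, 5, 2, 5, 4, 1] -> [0, 5, 2, 5, 4, 1]
Stage 4 (ABS): |0|=0, |5|=5, |2|=2, |5|=5, |4|=4, |1|=1 -> [0, 5, 2, 5, 4, 1]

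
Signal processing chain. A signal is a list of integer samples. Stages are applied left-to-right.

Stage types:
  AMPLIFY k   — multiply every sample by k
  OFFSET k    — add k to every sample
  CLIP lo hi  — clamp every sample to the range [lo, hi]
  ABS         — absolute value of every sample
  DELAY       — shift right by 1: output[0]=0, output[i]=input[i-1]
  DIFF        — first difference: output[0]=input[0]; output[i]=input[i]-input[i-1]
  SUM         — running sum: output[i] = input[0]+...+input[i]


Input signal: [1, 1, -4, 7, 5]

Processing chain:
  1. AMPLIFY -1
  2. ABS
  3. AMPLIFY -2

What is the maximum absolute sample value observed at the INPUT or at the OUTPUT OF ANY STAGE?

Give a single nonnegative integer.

Answer: 14

Derivation:
Input: [1, 1, -4, 7, 5] (max |s|=7)
Stage 1 (AMPLIFY -1): 1*-1=-1, 1*-1=-1, -4*-1=4, 7*-1=-7, 5*-1=-5 -> [-1, -1, 4, -7, -5] (max |s|=7)
Stage 2 (ABS): |-1|=1, |-1|=1, |4|=4, |-7|=7, |-5|=5 -> [1, 1, 4, 7, 5] (max |s|=7)
Stage 3 (AMPLIFY -2): 1*-2=-2, 1*-2=-2, 4*-2=-8, 7*-2=-14, 5*-2=-10 -> [-2, -2, -8, -14, -10] (max |s|=14)
Overall max amplitude: 14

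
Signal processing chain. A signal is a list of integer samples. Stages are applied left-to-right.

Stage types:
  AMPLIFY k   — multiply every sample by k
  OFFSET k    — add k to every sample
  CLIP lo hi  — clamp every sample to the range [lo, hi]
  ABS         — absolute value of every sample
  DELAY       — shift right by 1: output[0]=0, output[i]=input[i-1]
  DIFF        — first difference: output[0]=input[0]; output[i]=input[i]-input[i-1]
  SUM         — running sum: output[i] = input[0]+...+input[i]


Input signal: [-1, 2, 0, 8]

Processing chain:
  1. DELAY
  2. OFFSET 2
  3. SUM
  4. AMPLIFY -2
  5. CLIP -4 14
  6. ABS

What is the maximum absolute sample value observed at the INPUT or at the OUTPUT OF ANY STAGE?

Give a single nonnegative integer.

Answer: 18

Derivation:
Input: [-1, 2, 0, 8] (max |s|=8)
Stage 1 (DELAY): [0, -1, 2, 0] = [0, -1, 2, 0] -> [0, -1, 2, 0] (max |s|=2)
Stage 2 (OFFSET 2): 0+2=2, -1+2=1, 2+2=4, 0+2=2 -> [2, 1, 4, 2] (max |s|=4)
Stage 3 (SUM): sum[0..0]=2, sum[0..1]=3, sum[0..2]=7, sum[0..3]=9 -> [2, 3, 7, 9] (max |s|=9)
Stage 4 (AMPLIFY -2): 2*-2=-4, 3*-2=-6, 7*-2=-14, 9*-2=-18 -> [-4, -6, -14, -18] (max |s|=18)
Stage 5 (CLIP -4 14): clip(-4,-4,14)=-4, clip(-6,-4,14)=-4, clip(-14,-4,14)=-4, clip(-18,-4,14)=-4 -> [-4, -4, -4, -4] (max |s|=4)
Stage 6 (ABS): |-4|=4, |-4|=4, |-4|=4, |-4|=4 -> [4, 4, 4, 4] (max |s|=4)
Overall max amplitude: 18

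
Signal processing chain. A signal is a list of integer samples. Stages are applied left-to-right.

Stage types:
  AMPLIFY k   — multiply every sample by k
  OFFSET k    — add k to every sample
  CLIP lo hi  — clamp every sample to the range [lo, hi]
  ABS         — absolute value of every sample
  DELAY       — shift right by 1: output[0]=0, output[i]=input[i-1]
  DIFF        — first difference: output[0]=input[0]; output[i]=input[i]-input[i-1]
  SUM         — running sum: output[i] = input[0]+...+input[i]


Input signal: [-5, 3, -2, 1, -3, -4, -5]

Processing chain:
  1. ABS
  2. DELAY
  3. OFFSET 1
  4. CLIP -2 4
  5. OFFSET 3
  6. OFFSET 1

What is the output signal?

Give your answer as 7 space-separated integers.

Answer: 5 8 8 7 6 8 8

Derivation:
Input: [-5, 3, -2, 1, -3, -4, -5]
Stage 1 (ABS): |-5|=5, |3|=3, |-2|=2, |1|=1, |-3|=3, |-4|=4, |-5|=5 -> [5, 3, 2, 1, 3, 4, 5]
Stage 2 (DELAY): [0, 5, 3, 2, 1, 3, 4] = [0, 5, 3, 2, 1, 3, 4] -> [0, 5, 3, 2, 1, 3, 4]
Stage 3 (OFFSET 1): 0+1=1, 5+1=6, 3+1=4, 2+1=3, 1+1=2, 3+1=4, 4+1=5 -> [1, 6, 4, 3, 2, 4, 5]
Stage 4 (CLIP -2 4): clip(1,-2,4)=1, clip(6,-2,4)=4, clip(4,-2,4)=4, clip(3,-2,4)=3, clip(2,-2,4)=2, clip(4,-2,4)=4, clip(5,-2,4)=4 -> [1, 4, 4, 3, 2, 4, 4]
Stage 5 (OFFSET 3): 1+3=4, 4+3=7, 4+3=7, 3+3=6, 2+3=5, 4+3=7, 4+3=7 -> [4, 7, 7, 6, 5, 7, 7]
Stage 6 (OFFSET 1): 4+1=5, 7+1=8, 7+1=8, 6+1=7, 5+1=6, 7+1=8, 7+1=8 -> [5, 8, 8, 7, 6, 8, 8]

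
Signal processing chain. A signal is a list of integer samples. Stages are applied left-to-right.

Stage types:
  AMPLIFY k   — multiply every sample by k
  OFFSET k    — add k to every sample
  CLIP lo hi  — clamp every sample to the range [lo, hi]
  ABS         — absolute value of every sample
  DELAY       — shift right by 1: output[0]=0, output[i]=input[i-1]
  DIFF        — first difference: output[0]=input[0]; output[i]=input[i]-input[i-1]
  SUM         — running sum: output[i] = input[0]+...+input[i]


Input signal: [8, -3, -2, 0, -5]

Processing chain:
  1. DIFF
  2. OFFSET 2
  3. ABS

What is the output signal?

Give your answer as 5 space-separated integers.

Input: [8, -3, -2, 0, -5]
Stage 1 (DIFF): s[0]=8, -3-8=-11, -2--3=1, 0--2=2, -5-0=-5 -> [8, -11, 1, 2, -5]
Stage 2 (OFFSET 2): 8+2=10, -11+2=-9, 1+2=3, 2+2=4, -5+2=-3 -> [10, -9, 3, 4, -3]
Stage 3 (ABS): |10|=10, |-9|=9, |3|=3, |4|=4, |-3|=3 -> [10, 9, 3, 4, 3]

Answer: 10 9 3 4 3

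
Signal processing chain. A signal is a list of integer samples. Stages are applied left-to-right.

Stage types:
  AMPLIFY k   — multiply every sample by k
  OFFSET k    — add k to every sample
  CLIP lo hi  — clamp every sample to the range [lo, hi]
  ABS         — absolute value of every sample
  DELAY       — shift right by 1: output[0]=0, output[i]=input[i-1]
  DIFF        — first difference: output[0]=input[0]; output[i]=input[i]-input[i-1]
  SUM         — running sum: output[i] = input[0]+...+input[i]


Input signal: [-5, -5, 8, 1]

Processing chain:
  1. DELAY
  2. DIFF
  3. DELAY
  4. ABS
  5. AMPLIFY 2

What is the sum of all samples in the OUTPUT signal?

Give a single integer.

Input: [-5, -5, 8, 1]
Stage 1 (DELAY): [0, -5, -5, 8] = [0, -5, -5, 8] -> [0, -5, -5, 8]
Stage 2 (DIFF): s[0]=0, -5-0=-5, -5--5=0, 8--5=13 -> [0, -5, 0, 13]
Stage 3 (DELAY): [0, 0, -5, 0] = [0, 0, -5, 0] -> [0, 0, -5, 0]
Stage 4 (ABS): |0|=0, |0|=0, |-5|=5, |0|=0 -> [0, 0, 5, 0]
Stage 5 (AMPLIFY 2): 0*2=0, 0*2=0, 5*2=10, 0*2=0 -> [0, 0, 10, 0]
Output sum: 10

Answer: 10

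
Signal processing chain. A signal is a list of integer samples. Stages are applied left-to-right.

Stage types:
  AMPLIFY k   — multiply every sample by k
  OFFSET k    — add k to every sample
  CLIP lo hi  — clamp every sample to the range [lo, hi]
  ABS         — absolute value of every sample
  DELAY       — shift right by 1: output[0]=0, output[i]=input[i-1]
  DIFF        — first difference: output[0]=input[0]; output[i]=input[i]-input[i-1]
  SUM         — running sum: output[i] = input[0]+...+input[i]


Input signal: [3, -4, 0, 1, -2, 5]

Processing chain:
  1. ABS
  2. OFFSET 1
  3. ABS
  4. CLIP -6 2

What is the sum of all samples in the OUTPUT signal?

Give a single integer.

Answer: 11

Derivation:
Input: [3, -4, 0, 1, -2, 5]
Stage 1 (ABS): |3|=3, |-4|=4, |0|=0, |1|=1, |-2|=2, |5|=5 -> [3, 4, 0, 1, 2, 5]
Stage 2 (OFFSET 1): 3+1=4, 4+1=5, 0+1=1, 1+1=2, 2+1=3, 5+1=6 -> [4, 5, 1, 2, 3, 6]
Stage 3 (ABS): |4|=4, |5|=5, |1|=1, |2|=2, |3|=3, |6|=6 -> [4, 5, 1, 2, 3, 6]
Stage 4 (CLIP -6 2): clip(4,-6,2)=2, clip(5,-6,2)=2, clip(1,-6,2)=1, clip(2,-6,2)=2, clip(3,-6,2)=2, clip(6,-6,2)=2 -> [2, 2, 1, 2, 2, 2]
Output sum: 11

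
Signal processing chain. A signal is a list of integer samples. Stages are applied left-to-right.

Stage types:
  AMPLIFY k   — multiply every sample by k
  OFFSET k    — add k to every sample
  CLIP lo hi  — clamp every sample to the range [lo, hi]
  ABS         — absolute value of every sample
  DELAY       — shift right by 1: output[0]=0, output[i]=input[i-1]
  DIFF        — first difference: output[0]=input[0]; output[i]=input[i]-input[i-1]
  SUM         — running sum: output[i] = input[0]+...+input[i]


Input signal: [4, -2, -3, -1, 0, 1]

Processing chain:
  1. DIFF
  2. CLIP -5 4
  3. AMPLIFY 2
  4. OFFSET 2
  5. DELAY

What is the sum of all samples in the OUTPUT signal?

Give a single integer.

Input: [4, -2, -3, -1, 0, 1]
Stage 1 (DIFF): s[0]=4, -2-4=-6, -3--2=-1, -1--3=2, 0--1=1, 1-0=1 -> [4, -6, -1, 2, 1, 1]
Stage 2 (CLIP -5 4): clip(4,-5,4)=4, clip(-6,-5,4)=-5, clip(-1,-5,4)=-1, clip(2,-5,4)=2, clip(1,-5,4)=1, clip(1,-5,4)=1 -> [4, -5, -1, 2, 1, 1]
Stage 3 (AMPLIFY 2): 4*2=8, -5*2=-10, -1*2=-2, 2*2=4, 1*2=2, 1*2=2 -> [8, -10, -2, 4, 2, 2]
Stage 4 (OFFSET 2): 8+2=10, -10+2=-8, -2+2=0, 4+2=6, 2+2=4, 2+2=4 -> [10, -8, 0, 6, 4, 4]
Stage 5 (DELAY): [0, 10, -8, 0, 6, 4] = [0, 10, -8, 0, 6, 4] -> [0, 10, -8, 0, 6, 4]
Output sum: 12

Answer: 12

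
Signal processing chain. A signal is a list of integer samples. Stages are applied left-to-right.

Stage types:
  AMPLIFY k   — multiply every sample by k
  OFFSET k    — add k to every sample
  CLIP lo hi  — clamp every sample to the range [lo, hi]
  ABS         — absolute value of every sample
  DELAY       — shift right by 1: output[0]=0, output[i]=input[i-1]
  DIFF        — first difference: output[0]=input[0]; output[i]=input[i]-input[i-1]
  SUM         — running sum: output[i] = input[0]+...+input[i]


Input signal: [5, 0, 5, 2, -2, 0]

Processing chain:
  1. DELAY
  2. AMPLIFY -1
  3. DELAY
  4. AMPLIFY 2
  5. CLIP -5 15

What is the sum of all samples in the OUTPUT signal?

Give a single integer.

Answer: -14

Derivation:
Input: [5, 0, 5, 2, -2, 0]
Stage 1 (DELAY): [0, 5, 0, 5, 2, -2] = [0, 5, 0, 5, 2, -2] -> [0, 5, 0, 5, 2, -2]
Stage 2 (AMPLIFY -1): 0*-1=0, 5*-1=-5, 0*-1=0, 5*-1=-5, 2*-1=-2, -2*-1=2 -> [0, -5, 0, -5, -2, 2]
Stage 3 (DELAY): [0, 0, -5, 0, -5, -2] = [0, 0, -5, 0, -5, -2] -> [0, 0, -5, 0, -5, -2]
Stage 4 (AMPLIFY 2): 0*2=0, 0*2=0, -5*2=-10, 0*2=0, -5*2=-10, -2*2=-4 -> [0, 0, -10, 0, -10, -4]
Stage 5 (CLIP -5 15): clip(0,-5,15)=0, clip(0,-5,15)=0, clip(-10,-5,15)=-5, clip(0,-5,15)=0, clip(-10,-5,15)=-5, clip(-4,-5,15)=-4 -> [0, 0, -5, 0, -5, -4]
Output sum: -14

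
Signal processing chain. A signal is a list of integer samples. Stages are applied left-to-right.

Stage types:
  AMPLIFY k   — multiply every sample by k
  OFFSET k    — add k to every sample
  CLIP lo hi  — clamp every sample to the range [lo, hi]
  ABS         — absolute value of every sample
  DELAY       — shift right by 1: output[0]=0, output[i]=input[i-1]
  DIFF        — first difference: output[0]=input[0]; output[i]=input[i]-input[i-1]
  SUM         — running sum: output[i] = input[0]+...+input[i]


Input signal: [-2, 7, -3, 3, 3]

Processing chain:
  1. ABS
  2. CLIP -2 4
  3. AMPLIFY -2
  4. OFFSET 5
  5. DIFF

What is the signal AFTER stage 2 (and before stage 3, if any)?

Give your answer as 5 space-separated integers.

Answer: 2 4 3 3 3

Derivation:
Input: [-2, 7, -3, 3, 3]
Stage 1 (ABS): |-2|=2, |7|=7, |-3|=3, |3|=3, |3|=3 -> [2, 7, 3, 3, 3]
Stage 2 (CLIP -2 4): clip(2,-2,4)=2, clip(7,-2,4)=4, clip(3,-2,4)=3, clip(3,-2,4)=3, clip(3,-2,4)=3 -> [2, 4, 3, 3, 3]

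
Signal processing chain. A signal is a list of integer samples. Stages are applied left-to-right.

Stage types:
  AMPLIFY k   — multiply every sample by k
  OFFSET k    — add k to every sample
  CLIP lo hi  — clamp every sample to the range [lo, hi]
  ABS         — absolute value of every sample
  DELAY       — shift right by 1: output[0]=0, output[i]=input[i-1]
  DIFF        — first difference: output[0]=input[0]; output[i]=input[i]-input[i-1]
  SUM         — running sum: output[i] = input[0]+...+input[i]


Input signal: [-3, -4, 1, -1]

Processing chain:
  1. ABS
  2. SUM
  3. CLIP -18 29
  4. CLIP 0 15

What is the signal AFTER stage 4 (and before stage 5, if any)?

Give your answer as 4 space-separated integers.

Answer: 3 7 8 9

Derivation:
Input: [-3, -4, 1, -1]
Stage 1 (ABS): |-3|=3, |-4|=4, |1|=1, |-1|=1 -> [3, 4, 1, 1]
Stage 2 (SUM): sum[0..0]=3, sum[0..1]=7, sum[0..2]=8, sum[0..3]=9 -> [3, 7, 8, 9]
Stage 3 (CLIP -18 29): clip(3,-18,29)=3, clip(7,-18,29)=7, clip(8,-18,29)=8, clip(9,-18,29)=9 -> [3, 7, 8, 9]
Stage 4 (CLIP 0 15): clip(3,0,15)=3, clip(7,0,15)=7, clip(8,0,15)=8, clip(9,0,15)=9 -> [3, 7, 8, 9]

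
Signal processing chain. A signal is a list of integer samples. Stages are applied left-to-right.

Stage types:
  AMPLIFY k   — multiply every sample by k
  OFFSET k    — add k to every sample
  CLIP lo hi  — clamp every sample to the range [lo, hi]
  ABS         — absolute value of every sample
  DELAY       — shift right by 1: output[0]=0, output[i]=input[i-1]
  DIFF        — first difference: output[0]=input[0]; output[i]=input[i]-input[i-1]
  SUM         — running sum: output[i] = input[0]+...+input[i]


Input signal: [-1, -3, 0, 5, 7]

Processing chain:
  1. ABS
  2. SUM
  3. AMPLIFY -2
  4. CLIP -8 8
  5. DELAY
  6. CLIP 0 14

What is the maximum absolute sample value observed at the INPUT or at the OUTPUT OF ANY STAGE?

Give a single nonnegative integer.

Answer: 32

Derivation:
Input: [-1, -3, 0, 5, 7] (max |s|=7)
Stage 1 (ABS): |-1|=1, |-3|=3, |0|=0, |5|=5, |7|=7 -> [1, 3, 0, 5, 7] (max |s|=7)
Stage 2 (SUM): sum[0..0]=1, sum[0..1]=4, sum[0..2]=4, sum[0..3]=9, sum[0..4]=16 -> [1, 4, 4, 9, 16] (max |s|=16)
Stage 3 (AMPLIFY -2): 1*-2=-2, 4*-2=-8, 4*-2=-8, 9*-2=-18, 16*-2=-32 -> [-2, -8, -8, -18, -32] (max |s|=32)
Stage 4 (CLIP -8 8): clip(-2,-8,8)=-2, clip(-8,-8,8)=-8, clip(-8,-8,8)=-8, clip(-18,-8,8)=-8, clip(-32,-8,8)=-8 -> [-2, -8, -8, -8, -8] (max |s|=8)
Stage 5 (DELAY): [0, -2, -8, -8, -8] = [0, -2, -8, -8, -8] -> [0, -2, -8, -8, -8] (max |s|=8)
Stage 6 (CLIP 0 14): clip(0,0,14)=0, clip(-2,0,14)=0, clip(-8,0,14)=0, clip(-8,0,14)=0, clip(-8,0,14)=0 -> [0, 0, 0, 0, 0] (max |s|=0)
Overall max amplitude: 32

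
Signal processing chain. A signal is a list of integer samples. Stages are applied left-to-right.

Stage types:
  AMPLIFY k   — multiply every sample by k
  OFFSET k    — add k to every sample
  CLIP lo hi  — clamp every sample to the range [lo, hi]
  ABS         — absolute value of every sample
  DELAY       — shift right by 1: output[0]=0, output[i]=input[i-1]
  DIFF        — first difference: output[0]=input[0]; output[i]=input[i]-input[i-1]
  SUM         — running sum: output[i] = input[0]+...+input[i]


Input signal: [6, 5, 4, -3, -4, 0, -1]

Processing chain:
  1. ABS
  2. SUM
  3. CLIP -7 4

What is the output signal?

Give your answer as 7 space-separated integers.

Input: [6, 5, 4, -3, -4, 0, -1]
Stage 1 (ABS): |6|=6, |5|=5, |4|=4, |-3|=3, |-4|=4, |0|=0, |-1|=1 -> [6, 5, 4, 3, 4, 0, 1]
Stage 2 (SUM): sum[0..0]=6, sum[0..1]=11, sum[0..2]=15, sum[0..3]=18, sum[0..4]=22, sum[0..5]=22, sum[0..6]=23 -> [6, 11, 15, 18, 22, 22, 23]
Stage 3 (CLIP -7 4): clip(6,-7,4)=4, clip(11,-7,4)=4, clip(15,-7,4)=4, clip(18,-7,4)=4, clip(22,-7,4)=4, clip(22,-7,4)=4, clip(23,-7,4)=4 -> [4, 4, 4, 4, 4, 4, 4]

Answer: 4 4 4 4 4 4 4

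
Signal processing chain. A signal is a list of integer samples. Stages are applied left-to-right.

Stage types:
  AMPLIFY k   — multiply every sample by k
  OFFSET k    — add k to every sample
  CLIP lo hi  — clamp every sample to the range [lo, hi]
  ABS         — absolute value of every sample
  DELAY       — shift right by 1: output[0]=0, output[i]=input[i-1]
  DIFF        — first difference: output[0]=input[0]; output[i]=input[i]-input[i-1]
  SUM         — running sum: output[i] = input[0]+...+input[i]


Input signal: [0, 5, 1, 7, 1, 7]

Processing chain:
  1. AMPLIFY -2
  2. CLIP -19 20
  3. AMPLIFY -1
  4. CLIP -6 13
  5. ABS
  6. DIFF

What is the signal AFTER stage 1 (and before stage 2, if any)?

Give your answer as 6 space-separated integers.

Input: [0, 5, 1, 7, 1, 7]
Stage 1 (AMPLIFY -2): 0*-2=0, 5*-2=-10, 1*-2=-2, 7*-2=-14, 1*-2=-2, 7*-2=-14 -> [0, -10, -2, -14, -2, -14]

Answer: 0 -10 -2 -14 -2 -14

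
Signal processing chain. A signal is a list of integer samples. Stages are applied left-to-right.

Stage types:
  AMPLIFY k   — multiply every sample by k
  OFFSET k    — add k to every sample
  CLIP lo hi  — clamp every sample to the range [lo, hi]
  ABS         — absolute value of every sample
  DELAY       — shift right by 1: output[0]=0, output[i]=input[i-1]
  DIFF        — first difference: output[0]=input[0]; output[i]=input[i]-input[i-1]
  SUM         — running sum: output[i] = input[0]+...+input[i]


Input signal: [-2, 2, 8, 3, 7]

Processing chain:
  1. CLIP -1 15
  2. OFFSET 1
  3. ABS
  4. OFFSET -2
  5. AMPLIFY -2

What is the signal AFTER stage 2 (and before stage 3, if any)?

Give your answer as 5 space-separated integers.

Answer: 0 3 9 4 8

Derivation:
Input: [-2, 2, 8, 3, 7]
Stage 1 (CLIP -1 15): clip(-2,-1,15)=-1, clip(2,-1,15)=2, clip(8,-1,15)=8, clip(3,-1,15)=3, clip(7,-1,15)=7 -> [-1, 2, 8, 3, 7]
Stage 2 (OFFSET 1): -1+1=0, 2+1=3, 8+1=9, 3+1=4, 7+1=8 -> [0, 3, 9, 4, 8]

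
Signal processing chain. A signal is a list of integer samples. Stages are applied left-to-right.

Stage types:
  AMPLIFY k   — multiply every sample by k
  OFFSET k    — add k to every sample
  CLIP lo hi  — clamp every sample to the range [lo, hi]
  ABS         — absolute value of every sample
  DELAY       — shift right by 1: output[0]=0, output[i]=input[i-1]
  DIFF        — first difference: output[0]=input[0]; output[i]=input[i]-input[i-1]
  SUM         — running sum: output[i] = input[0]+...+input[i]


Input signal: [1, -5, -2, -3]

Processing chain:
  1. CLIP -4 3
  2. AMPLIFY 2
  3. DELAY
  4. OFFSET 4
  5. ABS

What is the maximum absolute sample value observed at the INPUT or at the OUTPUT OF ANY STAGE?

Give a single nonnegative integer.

Input: [1, -5, -2, -3] (max |s|=5)
Stage 1 (CLIP -4 3): clip(1,-4,3)=1, clip(-5,-4,3)=-4, clip(-2,-4,3)=-2, clip(-3,-4,3)=-3 -> [1, -4, -2, -3] (max |s|=4)
Stage 2 (AMPLIFY 2): 1*2=2, -4*2=-8, -2*2=-4, -3*2=-6 -> [2, -8, -4, -6] (max |s|=8)
Stage 3 (DELAY): [0, 2, -8, -4] = [0, 2, -8, -4] -> [0, 2, -8, -4] (max |s|=8)
Stage 4 (OFFSET 4): 0+4=4, 2+4=6, -8+4=-4, -4+4=0 -> [4, 6, -4, 0] (max |s|=6)
Stage 5 (ABS): |4|=4, |6|=6, |-4|=4, |0|=0 -> [4, 6, 4, 0] (max |s|=6)
Overall max amplitude: 8

Answer: 8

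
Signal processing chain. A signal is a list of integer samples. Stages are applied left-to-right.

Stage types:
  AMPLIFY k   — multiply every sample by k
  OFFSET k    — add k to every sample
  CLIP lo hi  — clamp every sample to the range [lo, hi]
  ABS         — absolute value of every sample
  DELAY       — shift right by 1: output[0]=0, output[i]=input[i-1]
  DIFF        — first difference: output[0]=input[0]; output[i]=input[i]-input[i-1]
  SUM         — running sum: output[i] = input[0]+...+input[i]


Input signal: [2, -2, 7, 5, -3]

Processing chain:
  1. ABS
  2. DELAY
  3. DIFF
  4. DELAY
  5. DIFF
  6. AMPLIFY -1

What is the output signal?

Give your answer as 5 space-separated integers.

Input: [2, -2, 7, 5, -3]
Stage 1 (ABS): |2|=2, |-2|=2, |7|=7, |5|=5, |-3|=3 -> [2, 2, 7, 5, 3]
Stage 2 (DELAY): [0, 2, 2, 7, 5] = [0, 2, 2, 7, 5] -> [0, 2, 2, 7, 5]
Stage 3 (DIFF): s[0]=0, 2-0=2, 2-2=0, 7-2=5, 5-7=-2 -> [0, 2, 0, 5, -2]
Stage 4 (DELAY): [0, 0, 2, 0, 5] = [0, 0, 2, 0, 5] -> [0, 0, 2, 0, 5]
Stage 5 (DIFF): s[0]=0, 0-0=0, 2-0=2, 0-2=-2, 5-0=5 -> [0, 0, 2, -2, 5]
Stage 6 (AMPLIFY -1): 0*-1=0, 0*-1=0, 2*-1=-2, -2*-1=2, 5*-1=-5 -> [0, 0, -2, 2, -5]

Answer: 0 0 -2 2 -5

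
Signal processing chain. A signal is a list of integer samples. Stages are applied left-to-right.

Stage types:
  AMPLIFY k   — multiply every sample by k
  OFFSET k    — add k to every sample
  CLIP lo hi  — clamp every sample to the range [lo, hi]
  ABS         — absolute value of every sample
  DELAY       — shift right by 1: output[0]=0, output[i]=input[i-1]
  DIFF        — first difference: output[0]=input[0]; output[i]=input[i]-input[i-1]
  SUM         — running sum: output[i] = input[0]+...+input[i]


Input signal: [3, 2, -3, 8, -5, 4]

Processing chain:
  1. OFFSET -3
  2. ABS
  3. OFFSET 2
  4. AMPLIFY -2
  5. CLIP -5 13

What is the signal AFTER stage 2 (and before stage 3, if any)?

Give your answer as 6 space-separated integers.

Input: [3, 2, -3, 8, -5, 4]
Stage 1 (OFFSET -3): 3+-3=0, 2+-3=-1, -3+-3=-6, 8+-3=5, -5+-3=-8, 4+-3=1 -> [0, -1, -6, 5, -8, 1]
Stage 2 (ABS): |0|=0, |-1|=1, |-6|=6, |5|=5, |-8|=8, |1|=1 -> [0, 1, 6, 5, 8, 1]

Answer: 0 1 6 5 8 1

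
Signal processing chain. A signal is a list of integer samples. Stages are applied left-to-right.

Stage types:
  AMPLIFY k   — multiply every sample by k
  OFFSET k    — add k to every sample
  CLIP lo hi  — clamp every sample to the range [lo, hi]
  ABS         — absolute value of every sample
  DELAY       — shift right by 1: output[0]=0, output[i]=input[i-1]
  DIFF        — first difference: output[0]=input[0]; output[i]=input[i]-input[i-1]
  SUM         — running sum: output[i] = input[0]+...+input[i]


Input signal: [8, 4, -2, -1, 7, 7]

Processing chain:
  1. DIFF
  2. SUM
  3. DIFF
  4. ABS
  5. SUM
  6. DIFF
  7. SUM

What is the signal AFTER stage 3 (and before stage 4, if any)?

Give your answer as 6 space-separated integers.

Input: [8, 4, -2, -1, 7, 7]
Stage 1 (DIFF): s[0]=8, 4-8=-4, -2-4=-6, -1--2=1, 7--1=8, 7-7=0 -> [8, -4, -6, 1, 8, 0]
Stage 2 (SUM): sum[0..0]=8, sum[0..1]=4, sum[0..2]=-2, sum[0..3]=-1, sum[0..4]=7, sum[0..5]=7 -> [8, 4, -2, -1, 7, 7]
Stage 3 (DIFF): s[0]=8, 4-8=-4, -2-4=-6, -1--2=1, 7--1=8, 7-7=0 -> [8, -4, -6, 1, 8, 0]

Answer: 8 -4 -6 1 8 0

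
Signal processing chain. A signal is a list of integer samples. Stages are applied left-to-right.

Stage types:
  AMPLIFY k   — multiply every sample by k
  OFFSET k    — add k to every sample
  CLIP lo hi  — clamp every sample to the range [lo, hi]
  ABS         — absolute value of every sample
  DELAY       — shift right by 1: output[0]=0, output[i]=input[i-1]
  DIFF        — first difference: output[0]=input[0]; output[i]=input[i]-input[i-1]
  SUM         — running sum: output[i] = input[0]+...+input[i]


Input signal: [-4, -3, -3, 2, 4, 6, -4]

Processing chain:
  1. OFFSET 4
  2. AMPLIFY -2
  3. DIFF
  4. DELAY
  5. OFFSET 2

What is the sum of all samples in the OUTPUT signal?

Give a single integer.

Input: [-4, -3, -3, 2, 4, 6, -4]
Stage 1 (OFFSET 4): -4+4=0, -3+4=1, -3+4=1, 2+4=6, 4+4=8, 6+4=10, -4+4=0 -> [0, 1, 1, 6, 8, 10, 0]
Stage 2 (AMPLIFY -2): 0*-2=0, 1*-2=-2, 1*-2=-2, 6*-2=-12, 8*-2=-16, 10*-2=-20, 0*-2=0 -> [0, -2, -2, -12, -16, -20, 0]
Stage 3 (DIFF): s[0]=0, -2-0=-2, -2--2=0, -12--2=-10, -16--12=-4, -20--16=-4, 0--20=20 -> [0, -2, 0, -10, -4, -4, 20]
Stage 4 (DELAY): [0, 0, -2, 0, -10, -4, -4] = [0, 0, -2, 0, -10, -4, -4] -> [0, 0, -2, 0, -10, -4, -4]
Stage 5 (OFFSET 2): 0+2=2, 0+2=2, -2+2=0, 0+2=2, -10+2=-8, -4+2=-2, -4+2=-2 -> [2, 2, 0, 2, -8, -2, -2]
Output sum: -6

Answer: -6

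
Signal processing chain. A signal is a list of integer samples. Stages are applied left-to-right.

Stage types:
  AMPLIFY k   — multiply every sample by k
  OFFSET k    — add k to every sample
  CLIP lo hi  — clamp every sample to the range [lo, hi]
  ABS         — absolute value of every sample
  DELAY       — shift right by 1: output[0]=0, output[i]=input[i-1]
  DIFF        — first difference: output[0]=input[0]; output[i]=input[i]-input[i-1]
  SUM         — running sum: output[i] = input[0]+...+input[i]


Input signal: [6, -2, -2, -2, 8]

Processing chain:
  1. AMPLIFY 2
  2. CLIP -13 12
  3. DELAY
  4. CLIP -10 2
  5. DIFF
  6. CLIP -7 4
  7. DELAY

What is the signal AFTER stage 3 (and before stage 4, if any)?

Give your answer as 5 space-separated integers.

Answer: 0 12 -4 -4 -4

Derivation:
Input: [6, -2, -2, -2, 8]
Stage 1 (AMPLIFY 2): 6*2=12, -2*2=-4, -2*2=-4, -2*2=-4, 8*2=16 -> [12, -4, -4, -4, 16]
Stage 2 (CLIP -13 12): clip(12,-13,12)=12, clip(-4,-13,12)=-4, clip(-4,-13,12)=-4, clip(-4,-13,12)=-4, clip(16,-13,12)=12 -> [12, -4, -4, -4, 12]
Stage 3 (DELAY): [0, 12, -4, -4, -4] = [0, 12, -4, -4, -4] -> [0, 12, -4, -4, -4]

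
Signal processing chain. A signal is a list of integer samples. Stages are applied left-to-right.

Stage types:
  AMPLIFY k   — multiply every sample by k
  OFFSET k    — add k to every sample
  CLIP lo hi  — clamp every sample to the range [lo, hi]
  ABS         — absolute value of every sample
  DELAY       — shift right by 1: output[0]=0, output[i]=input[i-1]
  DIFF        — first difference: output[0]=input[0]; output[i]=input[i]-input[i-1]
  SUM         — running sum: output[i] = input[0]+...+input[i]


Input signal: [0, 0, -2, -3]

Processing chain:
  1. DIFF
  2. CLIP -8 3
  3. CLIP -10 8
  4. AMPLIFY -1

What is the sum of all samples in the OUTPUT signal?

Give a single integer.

Answer: 3

Derivation:
Input: [0, 0, -2, -3]
Stage 1 (DIFF): s[0]=0, 0-0=0, -2-0=-2, -3--2=-1 -> [0, 0, -2, -1]
Stage 2 (CLIP -8 3): clip(0,-8,3)=0, clip(0,-8,3)=0, clip(-2,-8,3)=-2, clip(-1,-8,3)=-1 -> [0, 0, -2, -1]
Stage 3 (CLIP -10 8): clip(0,-10,8)=0, clip(0,-10,8)=0, clip(-2,-10,8)=-2, clip(-1,-10,8)=-1 -> [0, 0, -2, -1]
Stage 4 (AMPLIFY -1): 0*-1=0, 0*-1=0, -2*-1=2, -1*-1=1 -> [0, 0, 2, 1]
Output sum: 3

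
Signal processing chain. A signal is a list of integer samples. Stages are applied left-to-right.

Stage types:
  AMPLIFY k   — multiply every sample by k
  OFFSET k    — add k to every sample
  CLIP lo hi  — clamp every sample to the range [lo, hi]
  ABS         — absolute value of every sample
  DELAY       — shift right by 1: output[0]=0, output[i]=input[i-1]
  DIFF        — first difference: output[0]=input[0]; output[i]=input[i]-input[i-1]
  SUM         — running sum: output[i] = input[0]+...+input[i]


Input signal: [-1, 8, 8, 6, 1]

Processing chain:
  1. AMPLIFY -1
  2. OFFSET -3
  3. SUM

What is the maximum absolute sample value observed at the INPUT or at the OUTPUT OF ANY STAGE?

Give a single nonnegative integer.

Answer: 37

Derivation:
Input: [-1, 8, 8, 6, 1] (max |s|=8)
Stage 1 (AMPLIFY -1): -1*-1=1, 8*-1=-8, 8*-1=-8, 6*-1=-6, 1*-1=-1 -> [1, -8, -8, -6, -1] (max |s|=8)
Stage 2 (OFFSET -3): 1+-3=-2, -8+-3=-11, -8+-3=-11, -6+-3=-9, -1+-3=-4 -> [-2, -11, -11, -9, -4] (max |s|=11)
Stage 3 (SUM): sum[0..0]=-2, sum[0..1]=-13, sum[0..2]=-24, sum[0..3]=-33, sum[0..4]=-37 -> [-2, -13, -24, -33, -37] (max |s|=37)
Overall max amplitude: 37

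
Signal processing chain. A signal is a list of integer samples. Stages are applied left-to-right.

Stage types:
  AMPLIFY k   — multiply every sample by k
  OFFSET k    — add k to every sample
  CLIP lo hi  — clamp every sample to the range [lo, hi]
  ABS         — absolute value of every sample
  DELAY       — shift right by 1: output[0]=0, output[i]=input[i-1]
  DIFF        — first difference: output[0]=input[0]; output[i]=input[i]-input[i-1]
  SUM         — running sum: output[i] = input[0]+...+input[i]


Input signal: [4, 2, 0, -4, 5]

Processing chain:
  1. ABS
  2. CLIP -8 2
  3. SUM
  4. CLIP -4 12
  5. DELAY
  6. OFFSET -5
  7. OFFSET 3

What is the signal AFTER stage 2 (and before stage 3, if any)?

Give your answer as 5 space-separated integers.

Answer: 2 2 0 2 2

Derivation:
Input: [4, 2, 0, -4, 5]
Stage 1 (ABS): |4|=4, |2|=2, |0|=0, |-4|=4, |5|=5 -> [4, 2, 0, 4, 5]
Stage 2 (CLIP -8 2): clip(4,-8,2)=2, clip(2,-8,2)=2, clip(0,-8,2)=0, clip(4,-8,2)=2, clip(5,-8,2)=2 -> [2, 2, 0, 2, 2]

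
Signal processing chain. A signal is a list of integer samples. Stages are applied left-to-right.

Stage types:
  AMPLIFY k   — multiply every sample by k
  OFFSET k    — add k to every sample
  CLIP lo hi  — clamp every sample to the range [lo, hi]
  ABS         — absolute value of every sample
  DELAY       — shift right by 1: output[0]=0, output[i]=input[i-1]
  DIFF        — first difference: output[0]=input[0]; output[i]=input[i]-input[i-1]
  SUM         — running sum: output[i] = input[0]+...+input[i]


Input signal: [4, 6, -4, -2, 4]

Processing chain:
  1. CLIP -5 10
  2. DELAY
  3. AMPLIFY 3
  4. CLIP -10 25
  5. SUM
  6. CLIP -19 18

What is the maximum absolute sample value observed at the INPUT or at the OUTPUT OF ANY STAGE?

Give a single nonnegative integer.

Input: [4, 6, -4, -2, 4] (max |s|=6)
Stage 1 (CLIP -5 10): clip(4,-5,10)=4, clip(6,-5,10)=6, clip(-4,-5,10)=-4, clip(-2,-5,10)=-2, clip(4,-5,10)=4 -> [4, 6, -4, -2, 4] (max |s|=6)
Stage 2 (DELAY): [0, 4, 6, -4, -2] = [0, 4, 6, -4, -2] -> [0, 4, 6, -4, -2] (max |s|=6)
Stage 3 (AMPLIFY 3): 0*3=0, 4*3=12, 6*3=18, -4*3=-12, -2*3=-6 -> [0, 12, 18, -12, -6] (max |s|=18)
Stage 4 (CLIP -10 25): clip(0,-10,25)=0, clip(12,-10,25)=12, clip(18,-10,25)=18, clip(-12,-10,25)=-10, clip(-6,-10,25)=-6 -> [0, 12, 18, -10, -6] (max |s|=18)
Stage 5 (SUM): sum[0..0]=0, sum[0..1]=12, sum[0..2]=30, sum[0..3]=20, sum[0..4]=14 -> [0, 12, 30, 20, 14] (max |s|=30)
Stage 6 (CLIP -19 18): clip(0,-19,18)=0, clip(12,-19,18)=12, clip(30,-19,18)=18, clip(20,-19,18)=18, clip(14,-19,18)=14 -> [0, 12, 18, 18, 14] (max |s|=18)
Overall max amplitude: 30

Answer: 30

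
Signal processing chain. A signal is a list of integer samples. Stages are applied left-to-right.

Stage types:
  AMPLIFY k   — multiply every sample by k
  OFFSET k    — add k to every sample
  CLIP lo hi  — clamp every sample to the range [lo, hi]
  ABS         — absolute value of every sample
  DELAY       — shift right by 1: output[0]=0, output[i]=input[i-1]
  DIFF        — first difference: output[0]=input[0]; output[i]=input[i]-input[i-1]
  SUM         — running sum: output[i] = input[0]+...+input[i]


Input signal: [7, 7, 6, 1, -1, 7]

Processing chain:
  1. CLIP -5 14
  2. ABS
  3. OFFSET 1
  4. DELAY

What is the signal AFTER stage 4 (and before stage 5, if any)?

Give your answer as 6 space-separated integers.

Input: [7, 7, 6, 1, -1, 7]
Stage 1 (CLIP -5 14): clip(7,-5,14)=7, clip(7,-5,14)=7, clip(6,-5,14)=6, clip(1,-5,14)=1, clip(-1,-5,14)=-1, clip(7,-5,14)=7 -> [7, 7, 6, 1, -1, 7]
Stage 2 (ABS): |7|=7, |7|=7, |6|=6, |1|=1, |-1|=1, |7|=7 -> [7, 7, 6, 1, 1, 7]
Stage 3 (OFFSET 1): 7+1=8, 7+1=8, 6+1=7, 1+1=2, 1+1=2, 7+1=8 -> [8, 8, 7, 2, 2, 8]
Stage 4 (DELAY): [0, 8, 8, 7, 2, 2] = [0, 8, 8, 7, 2, 2] -> [0, 8, 8, 7, 2, 2]

Answer: 0 8 8 7 2 2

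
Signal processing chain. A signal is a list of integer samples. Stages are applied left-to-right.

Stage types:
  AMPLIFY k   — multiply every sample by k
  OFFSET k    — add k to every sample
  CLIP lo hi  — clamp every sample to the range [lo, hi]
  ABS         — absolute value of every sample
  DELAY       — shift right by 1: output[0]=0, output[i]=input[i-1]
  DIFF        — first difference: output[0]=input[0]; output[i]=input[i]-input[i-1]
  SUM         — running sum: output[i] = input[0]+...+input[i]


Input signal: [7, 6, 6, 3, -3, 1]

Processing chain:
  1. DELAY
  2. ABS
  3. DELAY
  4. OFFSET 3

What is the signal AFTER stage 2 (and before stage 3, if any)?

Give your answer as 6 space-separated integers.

Input: [7, 6, 6, 3, -3, 1]
Stage 1 (DELAY): [0, 7, 6, 6, 3, -3] = [0, 7, 6, 6, 3, -3] -> [0, 7, 6, 6, 3, -3]
Stage 2 (ABS): |0|=0, |7|=7, |6|=6, |6|=6, |3|=3, |-3|=3 -> [0, 7, 6, 6, 3, 3]

Answer: 0 7 6 6 3 3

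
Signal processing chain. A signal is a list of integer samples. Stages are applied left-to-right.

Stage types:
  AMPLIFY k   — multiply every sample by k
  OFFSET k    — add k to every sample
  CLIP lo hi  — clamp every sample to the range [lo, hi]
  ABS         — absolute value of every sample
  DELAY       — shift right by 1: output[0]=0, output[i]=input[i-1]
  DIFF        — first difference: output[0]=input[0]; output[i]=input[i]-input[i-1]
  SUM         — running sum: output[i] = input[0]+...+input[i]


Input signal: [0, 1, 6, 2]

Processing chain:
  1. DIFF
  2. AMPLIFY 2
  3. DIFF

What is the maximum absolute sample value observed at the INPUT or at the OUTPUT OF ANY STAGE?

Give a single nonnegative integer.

Answer: 18

Derivation:
Input: [0, 1, 6, 2] (max |s|=6)
Stage 1 (DIFF): s[0]=0, 1-0=1, 6-1=5, 2-6=-4 -> [0, 1, 5, -4] (max |s|=5)
Stage 2 (AMPLIFY 2): 0*2=0, 1*2=2, 5*2=10, -4*2=-8 -> [0, 2, 10, -8] (max |s|=10)
Stage 3 (DIFF): s[0]=0, 2-0=2, 10-2=8, -8-10=-18 -> [0, 2, 8, -18] (max |s|=18)
Overall max amplitude: 18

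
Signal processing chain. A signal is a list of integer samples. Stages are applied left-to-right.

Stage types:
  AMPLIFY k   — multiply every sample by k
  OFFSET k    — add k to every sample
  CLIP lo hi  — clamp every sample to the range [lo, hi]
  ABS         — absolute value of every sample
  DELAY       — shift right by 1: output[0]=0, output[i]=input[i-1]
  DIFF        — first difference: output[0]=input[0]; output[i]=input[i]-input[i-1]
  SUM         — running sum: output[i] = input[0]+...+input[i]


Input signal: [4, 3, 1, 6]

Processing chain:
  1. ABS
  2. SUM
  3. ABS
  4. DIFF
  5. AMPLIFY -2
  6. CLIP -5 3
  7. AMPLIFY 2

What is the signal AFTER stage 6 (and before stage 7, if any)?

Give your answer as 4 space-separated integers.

Input: [4, 3, 1, 6]
Stage 1 (ABS): |4|=4, |3|=3, |1|=1, |6|=6 -> [4, 3, 1, 6]
Stage 2 (SUM): sum[0..0]=4, sum[0..1]=7, sum[0..2]=8, sum[0..3]=14 -> [4, 7, 8, 14]
Stage 3 (ABS): |4|=4, |7|=7, |8|=8, |14|=14 -> [4, 7, 8, 14]
Stage 4 (DIFF): s[0]=4, 7-4=3, 8-7=1, 14-8=6 -> [4, 3, 1, 6]
Stage 5 (AMPLIFY -2): 4*-2=-8, 3*-2=-6, 1*-2=-2, 6*-2=-12 -> [-8, -6, -2, -12]
Stage 6 (CLIP -5 3): clip(-8,-5,3)=-5, clip(-6,-5,3)=-5, clip(-2,-5,3)=-2, clip(-12,-5,3)=-5 -> [-5, -5, -2, -5]

Answer: -5 -5 -2 -5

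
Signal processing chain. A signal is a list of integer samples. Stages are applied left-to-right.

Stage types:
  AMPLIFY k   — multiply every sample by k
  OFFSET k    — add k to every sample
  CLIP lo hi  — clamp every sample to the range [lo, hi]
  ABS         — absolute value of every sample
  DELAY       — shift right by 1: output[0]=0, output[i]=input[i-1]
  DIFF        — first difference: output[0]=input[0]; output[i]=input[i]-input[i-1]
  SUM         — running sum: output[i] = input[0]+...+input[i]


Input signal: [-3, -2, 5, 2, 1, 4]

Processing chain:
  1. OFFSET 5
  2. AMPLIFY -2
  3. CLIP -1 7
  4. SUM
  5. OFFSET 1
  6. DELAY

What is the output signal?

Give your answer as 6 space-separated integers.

Answer: 0 0 -1 -2 -3 -4

Derivation:
Input: [-3, -2, 5, 2, 1, 4]
Stage 1 (OFFSET 5): -3+5=2, -2+5=3, 5+5=10, 2+5=7, 1+5=6, 4+5=9 -> [2, 3, 10, 7, 6, 9]
Stage 2 (AMPLIFY -2): 2*-2=-4, 3*-2=-6, 10*-2=-20, 7*-2=-14, 6*-2=-12, 9*-2=-18 -> [-4, -6, -20, -14, -12, -18]
Stage 3 (CLIP -1 7): clip(-4,-1,7)=-1, clip(-6,-1,7)=-1, clip(-20,-1,7)=-1, clip(-14,-1,7)=-1, clip(-12,-1,7)=-1, clip(-18,-1,7)=-1 -> [-1, -1, -1, -1, -1, -1]
Stage 4 (SUM): sum[0..0]=-1, sum[0..1]=-2, sum[0..2]=-3, sum[0..3]=-4, sum[0..4]=-5, sum[0..5]=-6 -> [-1, -2, -3, -4, -5, -6]
Stage 5 (OFFSET 1): -1+1=0, -2+1=-1, -3+1=-2, -4+1=-3, -5+1=-4, -6+1=-5 -> [0, -1, -2, -3, -4, -5]
Stage 6 (DELAY): [0, 0, -1, -2, -3, -4] = [0, 0, -1, -2, -3, -4] -> [0, 0, -1, -2, -3, -4]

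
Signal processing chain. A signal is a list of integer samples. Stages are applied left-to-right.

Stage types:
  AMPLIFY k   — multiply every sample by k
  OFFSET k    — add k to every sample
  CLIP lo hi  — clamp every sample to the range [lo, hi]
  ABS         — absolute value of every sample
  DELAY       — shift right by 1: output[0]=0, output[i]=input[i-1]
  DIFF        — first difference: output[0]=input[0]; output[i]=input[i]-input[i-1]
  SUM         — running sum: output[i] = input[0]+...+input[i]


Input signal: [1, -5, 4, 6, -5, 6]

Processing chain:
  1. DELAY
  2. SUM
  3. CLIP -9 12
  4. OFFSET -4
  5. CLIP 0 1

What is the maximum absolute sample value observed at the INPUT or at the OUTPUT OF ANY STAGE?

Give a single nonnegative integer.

Input: [1, -5, 4, 6, -5, 6] (max |s|=6)
Stage 1 (DELAY): [0, 1, -5, 4, 6, -5] = [0, 1, -5, 4, 6, -5] -> [0, 1, -5, 4, 6, -5] (max |s|=6)
Stage 2 (SUM): sum[0..0]=0, sum[0..1]=1, sum[0..2]=-4, sum[0..3]=0, sum[0..4]=6, sum[0..5]=1 -> [0, 1, -4, 0, 6, 1] (max |s|=6)
Stage 3 (CLIP -9 12): clip(0,-9,12)=0, clip(1,-9,12)=1, clip(-4,-9,12)=-4, clip(0,-9,12)=0, clip(6,-9,12)=6, clip(1,-9,12)=1 -> [0, 1, -4, 0, 6, 1] (max |s|=6)
Stage 4 (OFFSET -4): 0+-4=-4, 1+-4=-3, -4+-4=-8, 0+-4=-4, 6+-4=2, 1+-4=-3 -> [-4, -3, -8, -4, 2, -3] (max |s|=8)
Stage 5 (CLIP 0 1): clip(-4,0,1)=0, clip(-3,0,1)=0, clip(-8,0,1)=0, clip(-4,0,1)=0, clip(2,0,1)=1, clip(-3,0,1)=0 -> [0, 0, 0, 0, 1, 0] (max |s|=1)
Overall max amplitude: 8

Answer: 8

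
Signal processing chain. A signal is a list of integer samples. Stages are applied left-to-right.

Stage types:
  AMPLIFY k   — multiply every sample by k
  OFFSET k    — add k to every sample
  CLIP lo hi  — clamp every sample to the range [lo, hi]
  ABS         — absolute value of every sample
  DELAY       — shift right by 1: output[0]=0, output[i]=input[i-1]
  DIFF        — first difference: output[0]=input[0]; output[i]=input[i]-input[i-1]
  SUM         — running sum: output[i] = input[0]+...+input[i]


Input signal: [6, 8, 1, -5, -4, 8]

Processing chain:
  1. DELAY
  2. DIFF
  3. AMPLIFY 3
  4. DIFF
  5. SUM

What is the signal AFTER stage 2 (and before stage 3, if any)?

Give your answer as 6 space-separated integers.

Input: [6, 8, 1, -5, -4, 8]
Stage 1 (DELAY): [0, 6, 8, 1, -5, -4] = [0, 6, 8, 1, -5, -4] -> [0, 6, 8, 1, -5, -4]
Stage 2 (DIFF): s[0]=0, 6-0=6, 8-6=2, 1-8=-7, -5-1=-6, -4--5=1 -> [0, 6, 2, -7, -6, 1]

Answer: 0 6 2 -7 -6 1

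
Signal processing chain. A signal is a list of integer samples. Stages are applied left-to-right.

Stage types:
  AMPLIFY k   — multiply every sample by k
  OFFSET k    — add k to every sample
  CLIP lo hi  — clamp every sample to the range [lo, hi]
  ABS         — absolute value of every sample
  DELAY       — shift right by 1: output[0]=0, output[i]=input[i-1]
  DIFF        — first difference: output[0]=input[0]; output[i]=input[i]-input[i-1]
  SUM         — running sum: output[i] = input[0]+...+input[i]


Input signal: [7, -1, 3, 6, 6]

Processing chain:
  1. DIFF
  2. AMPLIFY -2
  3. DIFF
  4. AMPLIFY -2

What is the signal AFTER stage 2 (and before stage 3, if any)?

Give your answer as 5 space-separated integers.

Input: [7, -1, 3, 6, 6]
Stage 1 (DIFF): s[0]=7, -1-7=-8, 3--1=4, 6-3=3, 6-6=0 -> [7, -8, 4, 3, 0]
Stage 2 (AMPLIFY -2): 7*-2=-14, -8*-2=16, 4*-2=-8, 3*-2=-6, 0*-2=0 -> [-14, 16, -8, -6, 0]

Answer: -14 16 -8 -6 0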